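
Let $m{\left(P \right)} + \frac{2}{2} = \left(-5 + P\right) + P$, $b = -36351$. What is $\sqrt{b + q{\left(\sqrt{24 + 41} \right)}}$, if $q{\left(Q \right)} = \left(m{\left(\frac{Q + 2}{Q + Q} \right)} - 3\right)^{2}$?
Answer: $\frac{\sqrt{-153312315 - 2080 \sqrt{65}}}{65} \approx 190.5 i$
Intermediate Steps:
$m{\left(P \right)} = -6 + 2 P$ ($m{\left(P \right)} = -1 + \left(\left(-5 + P\right) + P\right) = -1 + \left(-5 + 2 P\right) = -6 + 2 P$)
$q{\left(Q \right)} = \left(-9 + \frac{2 + Q}{Q}\right)^{2}$ ($q{\left(Q \right)} = \left(\left(-6 + 2 \frac{Q + 2}{Q + Q}\right) - 3\right)^{2} = \left(\left(-6 + 2 \frac{2 + Q}{2 Q}\right) - 3\right)^{2} = \left(\left(-6 + \frac{2 + Q}{Q}\right) - 3\right)^{2} = \left(-9 + \frac{2 + Q}{Q}\right)^{2}$)
$\sqrt{b + q{\left(\sqrt{24 + 41} \right)}} = \sqrt{-36351 + \frac{4 \left(-1 + 4 \sqrt{24 + 41}\right)^{2}}{24 + 41}} = \sqrt{-36351 + \frac{4 \left(-1 + 4 \sqrt{65}\right)^{2}}{65}}$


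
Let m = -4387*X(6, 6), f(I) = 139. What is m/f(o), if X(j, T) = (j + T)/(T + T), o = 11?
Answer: -4387/139 ≈ -31.561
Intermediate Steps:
X(j, T) = (T + j)/(2*T) (X(j, T) = (T + j)/((2*T)) = (T + j)*(1/(2*T)) = (T + j)/(2*T))
m = -4387 (m = -4387*(6 + 6)/(2*6) = -4387*12/(2*6) = -4387*1 = -4387)
m/f(o) = -4387/139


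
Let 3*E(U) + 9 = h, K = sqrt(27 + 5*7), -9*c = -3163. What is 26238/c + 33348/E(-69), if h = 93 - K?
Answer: 14116233798/11061011 + 50022*sqrt(62)/3497 ≈ 1388.8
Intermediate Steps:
c = 3163/9 (c = -1/9*(-3163) = 3163/9 ≈ 351.44)
K = sqrt(62) (K = sqrt(27 + 35) = sqrt(62) ≈ 7.8740)
h = 93 - sqrt(62) ≈ 85.126
E(U) = 28 - sqrt(62)/3 (E(U) = -3 + (93 - sqrt(62))/3 = -3 + (31 - sqrt(62)/3) = 28 - sqrt(62)/3)
26238/c + 33348/E(-69) = 26238/(3163/9) + 33348/(28 - sqrt(62)/3) = 26238*(9/3163) + 33348/(28 - sqrt(62)/3) = 236142/3163 + 33348/(28 - sqrt(62)/3)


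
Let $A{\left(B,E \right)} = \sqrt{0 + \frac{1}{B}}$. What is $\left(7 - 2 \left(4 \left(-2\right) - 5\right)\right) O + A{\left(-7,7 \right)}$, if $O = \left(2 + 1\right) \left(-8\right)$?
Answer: $-792 + \frac{i \sqrt{7}}{7} \approx -792.0 + 0.37796 i$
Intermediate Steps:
$A{\left(B,E \right)} = \sqrt{\frac{1}{B}}$
$O = -24$ ($O = 3 \left(-8\right) = -24$)
$\left(7 - 2 \left(4 \left(-2\right) - 5\right)\right) O + A{\left(-7,7 \right)} = \left(7 - 2 \left(4 \left(-2\right) - 5\right)\right) \left(-24\right) + \sqrt{\frac{1}{-7}} = \left(7 - 2 \left(-8 - 5\right)\right) \left(-24\right) + \sqrt{- \frac{1}{7}} = \left(7 - -26\right) \left(-24\right) + \frac{i \sqrt{7}}{7} = \left(7 + 26\right) \left(-24\right) + \frac{i \sqrt{7}}{7} = 33 \left(-24\right) + \frac{i \sqrt{7}}{7} = -792 + \frac{i \sqrt{7}}{7}$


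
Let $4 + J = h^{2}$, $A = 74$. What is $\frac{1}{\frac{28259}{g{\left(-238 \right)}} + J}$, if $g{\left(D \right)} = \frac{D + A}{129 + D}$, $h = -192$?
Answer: $\frac{164}{9125271} \approx 1.7972 \cdot 10^{-5}$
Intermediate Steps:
$g{\left(D \right)} = \frac{74 + D}{129 + D}$ ($g{\left(D \right)} = \frac{D + 74}{129 + D} = \frac{74 + D}{129 + D}$)
$J = 36860$ ($J = -4 + \left(-192\right)^{2} = -4 + 36864 = 36860$)
$\frac{1}{\frac{28259}{g{\left(-238 \right)}} + J} = \frac{1}{\frac{28259}{\frac{1}{129 - 238} \left(74 - 238\right)} + 36860} = \frac{1}{\frac{28259}{\frac{1}{-109} \left(-164\right)} + 36860} = \frac{1}{\frac{28259}{\left(- \frac{1}{109}\right) \left(-164\right)} + 36860} = \frac{1}{\frac{28259}{\frac{164}{109}} + 36860} = \frac{1}{28259 \cdot \frac{109}{164} + 36860} = \frac{1}{\frac{3080231}{164} + 36860} = \frac{1}{\frac{9125271}{164}} = \frac{164}{9125271}$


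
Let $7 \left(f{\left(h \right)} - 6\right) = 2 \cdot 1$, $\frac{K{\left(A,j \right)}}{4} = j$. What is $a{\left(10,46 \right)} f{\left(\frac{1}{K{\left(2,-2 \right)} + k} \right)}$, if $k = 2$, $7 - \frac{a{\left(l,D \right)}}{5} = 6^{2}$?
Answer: $- \frac{6380}{7} \approx -911.43$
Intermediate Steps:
$K{\left(A,j \right)} = 4 j$
$a{\left(l,D \right)} = -145$ ($a{\left(l,D \right)} = 35 - 5 \cdot 6^{2} = 35 - 180 = -145$)
$f{\left(h \right)} = \frac{44}{7}$ ($f{\left(h \right)} = 6 + \frac{2 \cdot 1}{7} = 6 + \frac{1}{7} \cdot 2 = 6 + \frac{2}{7} = \frac{44}{7}$)
$a{\left(10,46 \right)} f{\left(\frac{1}{K{\left(2,-2 \right)} + k} \right)} = \left(-145\right) \frac{44}{7} = - \frac{6380}{7}$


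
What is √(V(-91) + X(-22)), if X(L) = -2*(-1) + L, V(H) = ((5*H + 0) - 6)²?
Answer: √212501 ≈ 460.98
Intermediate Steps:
V(H) = (-6 + 5*H)² (V(H) = (5*H - 6)² = (-6 + 5*H)²)
X(L) = 2 + L
√(V(-91) + X(-22)) = √((-6 + 5*(-91))² + (2 - 22)) = √((-6 - 455)² - 20) = √((-461)² - 20) = √(212521 - 20) = √212501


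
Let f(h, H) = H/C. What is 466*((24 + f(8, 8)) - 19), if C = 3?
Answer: 10718/3 ≈ 3572.7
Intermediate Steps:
f(h, H) = H/3
466*((24 + f(8, 8)) - 19) = 466*((24 + (1/3)*8) - 19) = 466*((24 + 8/3) - 19) = 466*(80/3 - 19) = 466*(23/3) = 10718/3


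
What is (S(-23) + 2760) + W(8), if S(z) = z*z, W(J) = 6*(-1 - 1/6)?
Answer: 3282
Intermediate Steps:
W(J) = -7 (W(J) = 6*(-1 - 1*⅙) = 6*(-1 - ⅙) = 6*(-7/6) = -7)
S(z) = z²
(S(-23) + 2760) + W(8) = ((-23)² + 2760) - 7 = (529 + 2760) - 7 = 3289 - 7 = 3282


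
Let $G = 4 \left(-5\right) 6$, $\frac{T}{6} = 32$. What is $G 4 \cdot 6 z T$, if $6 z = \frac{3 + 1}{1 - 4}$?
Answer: $122880$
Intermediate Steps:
$z = - \frac{2}{9}$ ($z = \frac{\left(3 + 1\right) \frac{1}{1 - 4}}{6} = \frac{4 \frac{1}{-3}}{6} = \frac{4 \left(- \frac{1}{3}\right)}{6} = \frac{1}{6} \left(- \frac{4}{3}\right) = - \frac{2}{9} \approx -0.22222$)
$T = 192$ ($T = 6 \cdot 32 = 192$)
$G = -120$ ($G = \left(-20\right) 6 = -120$)
$G 4 \cdot 6 z T = - 120 \cdot 4 \cdot 6 \left(- \frac{2}{9}\right) 192 = - 120 \cdot 24 \left(- \frac{2}{9}\right) 192 = \left(-120\right) \left(- \frac{16}{3}\right) 192 = 640 \cdot 192 = 122880$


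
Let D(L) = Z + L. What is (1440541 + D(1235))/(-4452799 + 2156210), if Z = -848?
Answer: -1440928/2296589 ≈ -0.62742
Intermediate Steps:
D(L) = -848 + L
(1440541 + D(1235))/(-4452799 + 2156210) = (1440541 + (-848 + 1235))/(-4452799 + 2156210) = (1440541 + 387)/(-2296589) = 1440928*(-1/2296589) = -1440928/2296589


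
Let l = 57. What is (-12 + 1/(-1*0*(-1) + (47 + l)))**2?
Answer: 1555009/10816 ≈ 143.77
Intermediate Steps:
(-12 + 1/(-1*0*(-1) + (47 + l)))**2 = (-12 + 1/(-1*0*(-1) + (47 + 57)))**2 = (-12 + 1/(0*(-1) + 104))**2 = (-12 + 1/(0 + 104))**2 = (-12 + 1/104)**2 = (-1247/104)**2 = 1555009/10816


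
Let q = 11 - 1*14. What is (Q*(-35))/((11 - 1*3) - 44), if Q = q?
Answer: -35/12 ≈ -2.9167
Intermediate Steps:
q = -3 (q = 11 - 14 = -3)
Q = -3
(Q*(-35))/((11 - 1*3) - 44) = (-3*(-35))/((11 - 1*3) - 44) = 105/((11 - 3) - 44) = 105/(8 - 44) = 105/(-36) = 105*(-1/36) = -35/12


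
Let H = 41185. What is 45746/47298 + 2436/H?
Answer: 999633469/973984065 ≈ 1.0263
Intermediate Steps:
45746/47298 + 2436/H = 45746/47298 + 2436/41185 = 45746*(1/47298) + 2436*(1/41185) = 22873/23649 + 2436/41185 = 999633469/973984065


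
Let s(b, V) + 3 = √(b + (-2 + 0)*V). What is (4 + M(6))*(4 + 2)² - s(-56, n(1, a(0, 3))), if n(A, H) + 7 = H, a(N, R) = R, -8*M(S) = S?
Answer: 120 - 4*I*√3 ≈ 120.0 - 6.9282*I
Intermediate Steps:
M(S) = -S/8
n(A, H) = -7 + H
s(b, V) = -3 + √(b - 2*V) (s(b, V) = -3 + √(b + (-2 + 0)*V) = -3 + √(b - 2*V))
(4 + M(6))*(4 + 2)² - s(-56, n(1, a(0, 3))) = (4 - ⅛*6)*(4 + 2)² - (-3 + √(-56 - 2*(-7 + 3))) = (4 - ¾)*6² - (-3 + √(-56 - 2*(-4))) = (13/4)*36 - (-3 + √(-56 + 8)) = 117 - (-3 + √(-48)) = 117 - (-3 + 4*I*√3) = 117 + (3 - 4*I*√3) = 120 - 4*I*√3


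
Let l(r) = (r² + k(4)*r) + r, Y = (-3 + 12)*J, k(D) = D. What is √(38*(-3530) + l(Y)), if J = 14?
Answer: I*√117634 ≈ 342.98*I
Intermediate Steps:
Y = 126 (Y = (-3 + 12)*14 = 9*14 = 126)
l(r) = r² + 5*r (l(r) = (r² + 4*r) + r = r² + 5*r)
√(38*(-3530) + l(Y)) = √(38*(-3530) + 126*(5 + 126)) = √(-134140 + 126*131) = √(-134140 + 16506) = √(-117634) = I*√117634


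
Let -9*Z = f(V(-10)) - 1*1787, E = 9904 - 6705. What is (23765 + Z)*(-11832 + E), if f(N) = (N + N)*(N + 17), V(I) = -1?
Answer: -1862172632/9 ≈ -2.0691e+8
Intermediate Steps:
E = 3199
f(N) = 2*N*(17 + N) (f(N) = (2*N)*(17 + N) = 2*N*(17 + N))
Z = 1819/9 (Z = -(2*(-1)*(17 - 1) - 1*1787)/9 = -(2*(-1)*16 - 1787)/9 = -(-32 - 1787)/9 = -1/9*(-1819) = 1819/9 ≈ 202.11)
(23765 + Z)*(-11832 + E) = (23765 + 1819/9)*(-11832 + 3199) = (215704/9)*(-8633) = -1862172632/9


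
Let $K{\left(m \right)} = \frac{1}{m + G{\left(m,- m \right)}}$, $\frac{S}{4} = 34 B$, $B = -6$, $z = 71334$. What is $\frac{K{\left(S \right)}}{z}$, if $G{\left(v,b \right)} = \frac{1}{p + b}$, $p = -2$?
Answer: $- \frac{407}{23690841741} \approx -1.718 \cdot 10^{-8}$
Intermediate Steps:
$G{\left(v,b \right)} = \frac{1}{-2 + b}$
$S = -816$ ($S = 4 \cdot 34 \left(-6\right) = 4 \left(-204\right) = -816$)
$K{\left(m \right)} = \frac{1}{m + \frac{1}{-2 - m}}$
$\frac{K{\left(S \right)}}{z} = \frac{\frac{1}{-1 - 816 \left(2 - 816\right)} \left(2 - 816\right)}{71334} = \frac{1}{-1 - -664224} \left(-814\right) \frac{1}{71334} = \frac{1}{-1 + 664224} \left(-814\right) \frac{1}{71334} = \frac{1}{664223} \left(-814\right) \frac{1}{71334} = \left(- \frac{814}{664223}\right) \frac{1}{71334} = - \frac{407}{23690841741}$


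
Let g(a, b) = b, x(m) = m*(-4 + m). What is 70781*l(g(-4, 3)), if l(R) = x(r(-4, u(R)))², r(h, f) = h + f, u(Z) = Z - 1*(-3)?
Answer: 1132496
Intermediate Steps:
u(Z) = 3 + Z (u(Z) = Z + 3 = 3 + Z)
r(h, f) = f + h
l(R) = (-1 + R)²*(-5 + R)² (l(R) = (((3 + R) - 4)*(-4 + ((3 + R) - 4)))² = ((-1 + R)*(-4 + (-1 + R)))² = ((-1 + R)*(-5 + R))² = (-1 + R)²*(-5 + R)²)
70781*l(g(-4, 3)) = 70781*((-1 + 3)²*(-5 + 3)²) = 70781*(2²*(-2)²) = 70781*(4*4) = 70781*16 = 1132496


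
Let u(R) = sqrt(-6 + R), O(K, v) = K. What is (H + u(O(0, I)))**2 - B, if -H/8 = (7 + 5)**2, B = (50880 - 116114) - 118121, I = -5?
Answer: 1510453 - 2304*I*sqrt(6) ≈ 1.5105e+6 - 5643.6*I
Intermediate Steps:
B = -183355 (B = -65234 - 118121 = -183355)
H = -1152 (H = -8*(7 + 5)**2 = -8*12**2 = -8*144 = -1152)
(H + u(O(0, I)))**2 - B = (-1152 + sqrt(-6 + 0))**2 - 1*(-183355) = (-1152 + sqrt(-6))**2 + 183355 = (-1152 + I*sqrt(6))**2 + 183355 = 183355 + (-1152 + I*sqrt(6))**2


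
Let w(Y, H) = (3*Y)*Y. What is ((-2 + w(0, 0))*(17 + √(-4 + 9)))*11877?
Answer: -403818 - 23754*√5 ≈ -4.5693e+5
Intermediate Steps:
w(Y, H) = 3*Y²
((-2 + w(0, 0))*(17 + √(-4 + 9)))*11877 = ((-2 + 3*0²)*(17 + √(-4 + 9)))*11877 = ((-2 + 3*0)*(17 + √5))*11877 = ((-2 + 0)*(17 + √5))*11877 = -2*(17 + √5)*11877 = (-34 - 2*√5)*11877 = -403818 - 23754*√5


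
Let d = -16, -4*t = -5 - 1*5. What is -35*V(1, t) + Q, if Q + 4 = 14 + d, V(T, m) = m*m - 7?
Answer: 81/4 ≈ 20.250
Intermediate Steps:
t = 5/2 (t = -(-5 - 1*5)/4 = -(-5 - 5)/4 = -1/4*(-10) = 5/2 ≈ 2.5000)
V(T, m) = -7 + m**2 (V(T, m) = m**2 - 7 = -7 + m**2)
Q = -6 (Q = -4 + (14 - 16) = -4 - 2 = -6)
-35*V(1, t) + Q = -35*(-7 + (5/2)**2) - 6 = -35*(-7 + 25/4) - 6 = -35*(-3/4) - 6 = 105/4 - 6 = 81/4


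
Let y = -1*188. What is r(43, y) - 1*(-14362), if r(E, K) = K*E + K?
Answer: 6090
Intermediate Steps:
y = -188
r(E, K) = K + E*K (r(E, K) = E*K + K = K + E*K)
r(43, y) - 1*(-14362) = -188*(1 + 43) - 1*(-14362) = -188*44 + 14362 = -8272 + 14362 = 6090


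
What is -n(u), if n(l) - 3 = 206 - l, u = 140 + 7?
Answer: -62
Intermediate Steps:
u = 147
n(l) = 209 - l (n(l) = 3 + (206 - l) = 209 - l)
-n(u) = -(209 - 1*147) = -(209 - 147) = -1*62 = -62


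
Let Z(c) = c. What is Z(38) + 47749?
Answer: 47787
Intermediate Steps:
Z(38) + 47749 = 38 + 47749 = 47787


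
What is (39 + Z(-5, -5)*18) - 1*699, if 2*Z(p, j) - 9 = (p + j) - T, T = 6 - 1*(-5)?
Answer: -768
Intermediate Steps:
T = 11 (T = 6 + 5 = 11)
Z(p, j) = -1 + j/2 + p/2 (Z(p, j) = 9/2 + ((p + j) - 1*11)/2 = 9/2 + ((j + p) - 11)/2 = 9/2 + (-11 + j + p)/2 = 9/2 + (-11/2 + j/2 + p/2) = -1 + j/2 + p/2)
(39 + Z(-5, -5)*18) - 1*699 = (39 + (-1 + (½)*(-5) + (½)*(-5))*18) - 1*699 = (39 + (-1 - 5/2 - 5/2)*18) - 699 = (39 - 6*18) - 699 = (39 - 108) - 699 = -69 - 699 = -768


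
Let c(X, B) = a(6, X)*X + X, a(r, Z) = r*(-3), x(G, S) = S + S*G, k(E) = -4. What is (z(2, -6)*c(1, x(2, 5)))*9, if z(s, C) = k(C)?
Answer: 612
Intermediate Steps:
z(s, C) = -4
x(G, S) = S + G*S
a(r, Z) = -3*r
c(X, B) = -17*X (c(X, B) = (-3*6)*X + X = -18*X + X = -17*X)
(z(2, -6)*c(1, x(2, 5)))*9 = -(-68)*9 = -4*(-17)*9 = 68*9 = 612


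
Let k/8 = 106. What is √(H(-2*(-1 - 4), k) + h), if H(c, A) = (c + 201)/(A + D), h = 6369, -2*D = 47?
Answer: √17319287047/1649 ≈ 79.808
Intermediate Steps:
D = -47/2 (D = -½*47 = -47/2 ≈ -23.500)
k = 848 (k = 8*106 = 848)
H(c, A) = (201 + c)/(-47/2 + A) (H(c, A) = (c + 201)/(A - 47/2) = (201 + c)/(-47/2 + A))
√(H(-2*(-1 - 4), k) + h) = √(2*(201 - 2*(-1 - 4))/(-47 + 2*848) + 6369) = √(2*(201 - 2*(-5))/(-47 + 1696) + 6369) = √(2*(201 + 10)/1649 + 6369) = √(2*(1/1649)*211 + 6369) = √(422/1649 + 6369) = √(10502903/1649) = √17319287047/1649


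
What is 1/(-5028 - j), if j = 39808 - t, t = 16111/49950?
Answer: -49950/2239542089 ≈ -2.2304e-5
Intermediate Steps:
t = 16111/49950 (t = 16111*(1/49950) = 16111/49950 ≈ 0.32254)
j = 1988393489/49950 (j = 39808 - 1*16111/49950 = 39808 - 16111/49950 = 1988393489/49950 ≈ 39808.)
1/(-5028 - j) = 1/(-5028 - 1*1988393489/49950) = 1/(-5028 - 1988393489/49950) = 1/(-2239542089/49950) = -49950/2239542089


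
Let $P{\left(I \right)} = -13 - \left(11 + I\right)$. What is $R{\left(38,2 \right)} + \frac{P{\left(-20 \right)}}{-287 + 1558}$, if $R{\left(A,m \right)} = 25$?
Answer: $\frac{31771}{1271} \approx 24.997$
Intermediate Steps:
$P{\left(I \right)} = -24 - I$
$R{\left(38,2 \right)} + \frac{P{\left(-20 \right)}}{-287 + 1558} = 25 + \frac{-24 - -20}{-287 + 1558} = 25 + \frac{-24 + 20}{1271} = 25 - \frac{4}{1271} = \frac{31771}{1271}$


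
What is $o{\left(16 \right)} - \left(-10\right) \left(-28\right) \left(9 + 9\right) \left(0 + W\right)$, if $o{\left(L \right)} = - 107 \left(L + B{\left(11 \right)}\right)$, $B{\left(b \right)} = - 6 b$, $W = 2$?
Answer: $-4730$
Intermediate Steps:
$o{\left(L \right)} = 7062 - 107 L$ ($o{\left(L \right)} = - 107 \left(L - 66\right) = - 107 \left(-66 + L\right) = 7062 - 107 L$)
$o{\left(16 \right)} - \left(-10\right) \left(-28\right) \left(9 + 9\right) \left(0 + W\right) = \left(7062 - 1712\right) - \left(-10\right) \left(-28\right) \left(9 + 9\right) \left(0 + 2\right) = \left(7062 - 1712\right) - 280 \cdot 18 \cdot 2 = 5350 - 280 \cdot 36 = 5350 - 10080 = -4730$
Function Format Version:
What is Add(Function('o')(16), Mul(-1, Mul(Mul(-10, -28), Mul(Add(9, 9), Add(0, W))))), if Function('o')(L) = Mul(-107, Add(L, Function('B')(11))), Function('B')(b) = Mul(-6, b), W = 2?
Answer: -4730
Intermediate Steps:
Function('o')(L) = Add(7062, Mul(-107, L)) (Function('o')(L) = Mul(-107, Add(L, Mul(-6, 11))) = Mul(-107, Add(L, -66)) = Mul(-107, Add(-66, L)) = Add(7062, Mul(-107, L)))
Add(Function('o')(16), Mul(-1, Mul(Mul(-10, -28), Mul(Add(9, 9), Add(0, W))))) = Add(Add(7062, Mul(-107, 16)), Mul(-1, Mul(Mul(-10, -28), Mul(Add(9, 9), Add(0, 2))))) = Add(Add(7062, -1712), Mul(-1, Mul(280, Mul(18, 2)))) = Add(5350, Mul(-1, Mul(280, 36))) = Add(5350, Mul(-1, 10080)) = Add(5350, -10080) = -4730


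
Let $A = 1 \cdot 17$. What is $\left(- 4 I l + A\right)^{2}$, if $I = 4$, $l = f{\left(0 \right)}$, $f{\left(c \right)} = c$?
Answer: $289$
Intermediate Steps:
$l = 0$
$A = 17$
$\left(- 4 I l + A\right)^{2} = \left(\left(-4\right) 4 \cdot 0 + 17\right)^{2} = \left(\left(-16\right) 0 + 17\right)^{2} = \left(0 + 17\right)^{2} = 17^{2} = 289$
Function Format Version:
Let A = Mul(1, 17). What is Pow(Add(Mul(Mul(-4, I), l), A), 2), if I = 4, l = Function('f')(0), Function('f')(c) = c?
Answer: 289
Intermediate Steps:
l = 0
A = 17
Pow(Add(Mul(Mul(-4, I), l), A), 2) = Pow(Add(Mul(Mul(-4, 4), 0), 17), 2) = Pow(Add(Mul(-16, 0), 17), 2) = Pow(Add(0, 17), 2) = Pow(17, 2) = 289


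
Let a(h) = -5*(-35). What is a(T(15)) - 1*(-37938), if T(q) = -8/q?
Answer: 38113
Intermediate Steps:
a(h) = 175
a(T(15)) - 1*(-37938) = 175 - 1*(-37938) = 175 + 37938 = 38113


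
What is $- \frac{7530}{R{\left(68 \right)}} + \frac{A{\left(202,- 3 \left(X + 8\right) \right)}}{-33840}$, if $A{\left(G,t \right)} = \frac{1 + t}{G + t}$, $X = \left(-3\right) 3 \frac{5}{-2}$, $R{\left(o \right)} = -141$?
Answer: $\frac{399391381}{7478640} \approx 53.404$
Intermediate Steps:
$X = \frac{45}{2}$ ($X = - 9 \cdot 5 \left(- \frac{1}{2}\right) = \left(-9\right) \left(- \frac{5}{2}\right) = \frac{45}{2} \approx 22.5$)
$A{\left(G,t \right)} = \frac{1 + t}{G + t}$
$- \frac{7530}{R{\left(68 \right)}} + \frac{A{\left(202,- 3 \left(X + 8\right) \right)}}{-33840} = - \frac{7530}{-141} + \frac{\frac{1}{202 - 3 \left(\frac{45}{2} + 8\right)} \left(1 - 3 \left(\frac{45}{2} + 8\right)\right)}{-33840} = \left(-7530\right) \left(- \frac{1}{141}\right) + \frac{1 - \frac{183}{2}}{202 - \frac{183}{2}} \left(- \frac{1}{33840}\right) = \frac{2510}{47} + \frac{1 - \frac{183}{2}}{202 - \frac{183}{2}} \left(- \frac{1}{33840}\right) = \frac{2510}{47} + \frac{1}{\frac{221}{2}} \left(- \frac{181}{2}\right) \left(- \frac{1}{33840}\right) = \frac{2510}{47} + \frac{2}{221} \left(- \frac{181}{2}\right) \left(- \frac{1}{33840}\right) = \frac{2510}{47} - - \frac{181}{7478640} = \frac{2510}{47} + \frac{181}{7478640} = \frac{399391381}{7478640}$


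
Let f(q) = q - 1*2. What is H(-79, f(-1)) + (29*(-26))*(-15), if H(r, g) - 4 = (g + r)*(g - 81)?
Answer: 18202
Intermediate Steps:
f(q) = -2 + q (f(q) = q - 2 = -2 + q)
H(r, g) = 4 + (-81 + g)*(g + r) (H(r, g) = 4 + (g + r)*(g - 81) = 4 + (g + r)*(-81 + g) = 4 + (-81 + g)*(g + r))
H(-79, f(-1)) + (29*(-26))*(-15) = (4 + (-2 - 1)² - 81*(-2 - 1) - 81*(-79) + (-2 - 1)*(-79)) + (29*(-26))*(-15) = (4 + (-3)² - 81*(-3) + 6399 - 3*(-79)) - 754*(-15) = (4 + 9 + 243 + 6399 + 237) + 11310 = 6892 + 11310 = 18202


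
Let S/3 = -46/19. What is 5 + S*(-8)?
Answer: 1199/19 ≈ 63.105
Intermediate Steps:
S = -138/19 (S = 3*(-46/19) = -138/19 ≈ -7.2632)
5 + S*(-8) = 5 - 138/19*(-8) = 5 + 1104/19 = 1199/19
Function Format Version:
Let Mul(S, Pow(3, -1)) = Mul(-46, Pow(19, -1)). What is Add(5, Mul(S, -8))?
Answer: Rational(1199, 19) ≈ 63.105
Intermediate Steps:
S = Rational(-138, 19) (S = Mul(3, Mul(-46, Pow(19, -1))) = Mul(3, Mul(-46, Rational(1, 19))) = Mul(3, Rational(-46, 19)) = Rational(-138, 19) ≈ -7.2632)
Add(5, Mul(S, -8)) = Add(5, Mul(Rational(-138, 19), -8)) = Add(5, Rational(1104, 19)) = Rational(1199, 19)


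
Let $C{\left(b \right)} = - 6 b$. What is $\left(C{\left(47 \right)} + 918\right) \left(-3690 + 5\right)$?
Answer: $-2343660$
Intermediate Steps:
$\left(C{\left(47 \right)} + 918\right) \left(-3690 + 5\right) = \left(\left(-6\right) 47 + 918\right) \left(-3690 + 5\right) = \left(-282 + 918\right) \left(-3685\right) = 636 \left(-3685\right) = -2343660$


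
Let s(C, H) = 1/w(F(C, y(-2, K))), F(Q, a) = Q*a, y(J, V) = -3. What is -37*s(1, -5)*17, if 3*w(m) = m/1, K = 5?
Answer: 629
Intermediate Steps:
w(m) = m/3 (w(m) = (m/1)/3 = (m*1)/3 = m/3)
s(C, H) = -1/C (s(C, H) = 1/((C*(-3))/3) = 1/((-3*C)/3) = 1/(-C) = -1/C)
-37*s(1, -5)*17 = -(-37)/1*17 = -(-37)*17 = -37*(-1)*17 = 37*17 = 629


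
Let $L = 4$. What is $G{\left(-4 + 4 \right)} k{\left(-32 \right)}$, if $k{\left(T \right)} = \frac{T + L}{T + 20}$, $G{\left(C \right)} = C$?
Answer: $0$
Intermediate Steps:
$k{\left(T \right)} = \frac{4 + T}{20 + T}$ ($k{\left(T \right)} = \frac{T + 4}{T + 20} = \frac{4 + T}{20 + T}$)
$G{\left(-4 + 4 \right)} k{\left(-32 \right)} = \left(-4 + 4\right) \frac{4 - 32}{20 - 32} = 0 \frac{1}{-12} \left(-28\right) = 0 \left(\left(- \frac{1}{12}\right) \left(-28\right)\right) = 0 \cdot \frac{7}{3} = 0$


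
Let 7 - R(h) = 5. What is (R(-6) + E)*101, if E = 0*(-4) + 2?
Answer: 404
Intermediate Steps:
E = 2 (E = 0 + 2 = 2)
R(h) = 2 (R(h) = 7 - 1*5 = 7 - 5 = 2)
(R(-6) + E)*101 = (2 + 2)*101 = 4*101 = 404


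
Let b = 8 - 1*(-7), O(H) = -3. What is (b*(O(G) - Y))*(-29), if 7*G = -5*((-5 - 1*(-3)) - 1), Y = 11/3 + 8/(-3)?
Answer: 1740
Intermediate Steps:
Y = 1 (Y = 11*(⅓) + 8*(-⅓) = 11/3 - 8/3 = 1)
G = 15/7 (G = (-5*((-5 - 1*(-3)) - 1))/7 = (-5*((-5 + 3) - 1))/7 = (-5*(-2 - 1))/7 = (-5*(-3))/7 = (⅐)*15 = 15/7 ≈ 2.1429)
b = 15 (b = 8 + 7 = 15)
(b*(O(G) - Y))*(-29) = (15*(-3 - 1*1))*(-29) = (15*(-3 - 1))*(-29) = (15*(-4))*(-29) = -60*(-29) = 1740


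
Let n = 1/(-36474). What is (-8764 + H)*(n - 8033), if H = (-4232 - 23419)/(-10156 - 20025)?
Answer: 77491087135596019/1100821794 ≈ 7.0394e+7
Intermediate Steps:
n = -1/36474 ≈ -2.7417e-5
H = 27651/30181 (H = -27651/(-30181) = -27651*(-1/30181) = 27651/30181 ≈ 0.91617)
(-8764 + H)*(n - 8033) = (-8764 + 27651/30181)*(-1/36474 - 8033) = -264478633/30181*(-292995643/36474) = 77491087135596019/1100821794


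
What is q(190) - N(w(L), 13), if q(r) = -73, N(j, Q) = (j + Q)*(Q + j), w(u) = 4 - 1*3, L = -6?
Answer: -269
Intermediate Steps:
w(u) = 1 (w(u) = 4 - 3 = 1)
N(j, Q) = (Q + j)² (N(j, Q) = (Q + j)*(Q + j) = (Q + j)²)
q(190) - N(w(L), 13) = -73 - (13 + 1)² = -73 - 1*14² = -73 - 1*196 = -73 - 196 = -269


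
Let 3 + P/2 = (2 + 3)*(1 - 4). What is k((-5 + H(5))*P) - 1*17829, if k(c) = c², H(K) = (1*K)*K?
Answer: 500571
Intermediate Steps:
H(K) = K² (H(K) = K*K = K²)
P = -36 (P = -6 + 2*((2 + 3)*(1 - 4)) = -6 + 2*(5*(-3)) = -6 + 2*(-15) = -6 - 30 = -36)
k((-5 + H(5))*P) - 1*17829 = ((-5 + 5²)*(-36))² - 1*17829 = ((-5 + 25)*(-36))² - 17829 = (20*(-36))² - 17829 = (-720)² - 17829 = 518400 - 17829 = 500571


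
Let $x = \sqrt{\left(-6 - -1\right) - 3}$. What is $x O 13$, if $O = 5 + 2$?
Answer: $182 i \sqrt{2} \approx 257.39 i$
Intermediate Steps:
$O = 7$
$x = 2 i \sqrt{2}$ ($x = \sqrt{\left(-6 + 1\right) - 3} = \sqrt{-5 - 3} = \sqrt{-8} = 2 i \sqrt{2} \approx 2.8284 i$)
$x O 13 = 2 i \sqrt{2} \cdot 7 \cdot 13 = 14 i \sqrt{2} \cdot 13 = 182 i \sqrt{2}$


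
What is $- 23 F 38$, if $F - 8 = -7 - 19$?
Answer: $15732$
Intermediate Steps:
$F = -18$ ($F = 8 - 26 = -18$)
$- 23 F 38 = \left(-23\right) \left(-18\right) 38 = 414 \cdot 38 = 15732$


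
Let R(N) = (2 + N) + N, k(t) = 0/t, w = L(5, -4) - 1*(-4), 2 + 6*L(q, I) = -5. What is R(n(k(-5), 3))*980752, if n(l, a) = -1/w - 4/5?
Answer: -25499552/85 ≈ -2.9999e+5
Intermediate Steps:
L(q, I) = -7/6 (L(q, I) = -⅓ + (⅙)*(-5) = -⅓ - ⅚ = -7/6)
w = 17/6 (w = -7/6 - 1*(-4) = -7/6 + 4 = 17/6 ≈ 2.8333)
k(t) = 0
n(l, a) = -98/85 (n(l, a) = -1/17/6 - 4/5 = -1*6/17 - 4*⅕ = -6/17 - ⅘ = -98/85)
R(N) = 2 + 2*N
R(n(k(-5), 3))*980752 = (2 + 2*(-98/85))*980752 = (2 - 196/85)*980752 = -26/85*980752 = -25499552/85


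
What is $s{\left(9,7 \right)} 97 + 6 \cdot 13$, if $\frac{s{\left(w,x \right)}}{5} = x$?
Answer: $3473$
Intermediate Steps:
$s{\left(w,x \right)} = 5 x$
$s{\left(9,7 \right)} 97 + 6 \cdot 13 = 5 \cdot 7 \cdot 97 + 6 \cdot 13 = 35 \cdot 97 + 78 = 3395 + 78 = 3473$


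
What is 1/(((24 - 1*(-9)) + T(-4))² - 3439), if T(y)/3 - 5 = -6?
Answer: -1/2539 ≈ -0.00039386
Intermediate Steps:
T(y) = -3 (T(y) = 15 + 3*(-6) = 15 - 18 = -3)
1/(((24 - 1*(-9)) + T(-4))² - 3439) = 1/(((24 - 1*(-9)) - 3)² - 3439) = 1/(((24 + 9) - 3)² - 3439) = 1/((33 - 3)² - 3439) = 1/(30² - 3439) = 1/(900 - 3439) = 1/(-2539) = -1/2539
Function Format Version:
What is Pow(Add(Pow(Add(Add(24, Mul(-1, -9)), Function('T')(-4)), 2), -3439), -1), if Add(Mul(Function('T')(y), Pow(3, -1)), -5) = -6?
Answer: Rational(-1, 2539) ≈ -0.00039386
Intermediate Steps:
Function('T')(y) = -3 (Function('T')(y) = Add(15, Mul(3, -6)) = Add(15, -18) = -3)
Pow(Add(Pow(Add(Add(24, Mul(-1, -9)), Function('T')(-4)), 2), -3439), -1) = Pow(Add(Pow(Add(Add(24, Mul(-1, -9)), -3), 2), -3439), -1) = Pow(Add(Pow(Add(Add(24, 9), -3), 2), -3439), -1) = Pow(Add(Pow(Add(33, -3), 2), -3439), -1) = Pow(Add(Pow(30, 2), -3439), -1) = Pow(Add(900, -3439), -1) = Pow(-2539, -1) = Rational(-1, 2539)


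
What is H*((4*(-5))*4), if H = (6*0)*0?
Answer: 0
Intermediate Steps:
H = 0 (H = 0*0 = 0)
H*((4*(-5))*4) = 0*((4*(-5))*4) = 0*(-20*4) = 0*(-80) = 0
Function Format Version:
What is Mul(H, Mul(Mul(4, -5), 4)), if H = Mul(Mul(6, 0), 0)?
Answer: 0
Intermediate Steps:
H = 0 (H = Mul(0, 0) = 0)
Mul(H, Mul(Mul(4, -5), 4)) = Mul(0, Mul(Mul(4, -5), 4)) = Mul(0, Mul(-20, 4)) = Mul(0, -80) = 0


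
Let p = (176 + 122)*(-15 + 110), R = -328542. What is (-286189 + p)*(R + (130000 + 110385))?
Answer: 22733839003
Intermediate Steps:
p = 28310 (p = 298*95 = 28310)
(-286189 + p)*(R + (130000 + 110385)) = (-286189 + 28310)*(-328542 + (130000 + 110385)) = -257879*(-328542 + 240385) = -257879*(-88157) = 22733839003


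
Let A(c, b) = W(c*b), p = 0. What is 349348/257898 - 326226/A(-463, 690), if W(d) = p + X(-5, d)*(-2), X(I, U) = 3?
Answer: 7011260753/128949 ≈ 54372.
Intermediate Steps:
W(d) = -6 (W(d) = 0 + 3*(-2) = 0 - 6 = -6)
A(c, b) = -6
349348/257898 - 326226/A(-463, 690) = 349348/257898 - 326226/(-6) = 349348*(1/257898) - 326226*(-⅙) = 174674/128949 + 54371 = 7011260753/128949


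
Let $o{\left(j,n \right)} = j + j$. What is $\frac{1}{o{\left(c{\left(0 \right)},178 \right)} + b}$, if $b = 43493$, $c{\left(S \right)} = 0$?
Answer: $\frac{1}{43493} \approx 2.2992 \cdot 10^{-5}$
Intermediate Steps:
$o{\left(j,n \right)} = 2 j$
$\frac{1}{o{\left(c{\left(0 \right)},178 \right)} + b} = \frac{1}{2 \cdot 0 + 43493} = \frac{1}{0 + 43493} = \frac{1}{43493}$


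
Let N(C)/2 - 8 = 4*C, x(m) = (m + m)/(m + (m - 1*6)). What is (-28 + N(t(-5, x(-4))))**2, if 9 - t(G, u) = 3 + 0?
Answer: 1296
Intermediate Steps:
x(m) = 2*m/(-6 + 2*m) (x(m) = (2*m)/(m + (m - 6)) = (2*m)/(m + (-6 + m)) = (2*m)/(-6 + 2*m) = 2*m/(-6 + 2*m))
t(G, u) = 6 (t(G, u) = 9 - (3 + 0) = 9 - 1*3 = 9 - 3 = 6)
N(C) = 16 + 8*C (N(C) = 16 + 2*(4*C) = 16 + 8*C)
(-28 + N(t(-5, x(-4))))**2 = (-28 + (16 + 8*6))**2 = (-28 + (16 + 48))**2 = (-28 + 64)**2 = 36**2 = 1296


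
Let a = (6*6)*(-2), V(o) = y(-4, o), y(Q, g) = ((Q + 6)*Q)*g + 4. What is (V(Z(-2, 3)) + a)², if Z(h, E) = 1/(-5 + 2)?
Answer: 38416/9 ≈ 4268.4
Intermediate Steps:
Z(h, E) = -⅓ (Z(h, E) = 1/(-3) = -⅓)
y(Q, g) = 4 + Q*g*(6 + Q) (y(Q, g) = ((6 + Q)*Q)*g + 4 = (Q*(6 + Q))*g + 4 = Q*g*(6 + Q) + 4 = 4 + Q*g*(6 + Q))
V(o) = 4 - 8*o (V(o) = 4 + o*(-4)² + 6*(-4)*o = 4 + o*16 - 24*o = 4 + 16*o - 24*o = 4 - 8*o)
a = -72 (a = 36*(-2) = -72)
(V(Z(-2, 3)) + a)² = ((4 - 8*(-⅓)) - 72)² = ((4 + 8/3) - 72)² = (20/3 - 72)² = (-196/3)² = 38416/9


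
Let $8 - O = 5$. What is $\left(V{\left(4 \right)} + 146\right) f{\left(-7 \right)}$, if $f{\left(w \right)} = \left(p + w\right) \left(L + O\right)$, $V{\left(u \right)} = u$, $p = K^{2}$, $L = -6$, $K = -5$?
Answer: $-8100$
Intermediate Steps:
$O = 3$ ($O = 8 - 5 = 3$)
$p = 25$ ($p = \left(-5\right)^{2} = 25$)
$f{\left(w \right)} = -75 - 3 w$ ($f{\left(w \right)} = \left(25 + w\right) \left(-6 + 3\right) = \left(25 + w\right) \left(-3\right) = -75 - 3 w$)
$\left(V{\left(4 \right)} + 146\right) f{\left(-7 \right)} = \left(4 + 146\right) \left(-75 - -21\right) = 150 \left(-75 + 21\right) = 150 \left(-54\right) = -8100$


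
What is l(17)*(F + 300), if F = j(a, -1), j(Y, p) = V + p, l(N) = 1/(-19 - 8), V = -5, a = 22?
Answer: -98/9 ≈ -10.889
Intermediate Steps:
l(N) = -1/27 (l(N) = 1/(-27) = -1/27)
j(Y, p) = -5 + p
F = -6 (F = -5 - 1 = -6)
l(17)*(F + 300) = -(-6 + 300)/27 = -1/27*294 = -98/9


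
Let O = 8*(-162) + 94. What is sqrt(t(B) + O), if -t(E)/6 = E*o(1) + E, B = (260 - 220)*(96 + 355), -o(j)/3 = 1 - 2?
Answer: I*sqrt(434162) ≈ 658.91*I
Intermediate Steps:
o(j) = 3 (o(j) = -3*(1 - 2) = -3*(-1) = 3)
B = 18040 (B = 40*451 = 18040)
O = -1202 (O = -1296 + 94 = -1202)
t(E) = -24*E (t(E) = -6*(E*3 + E) = -6*(3*E + E) = -24*E)
sqrt(t(B) + O) = sqrt(-24*18040 - 1202) = sqrt(-432960 - 1202) = sqrt(-434162) = I*sqrt(434162)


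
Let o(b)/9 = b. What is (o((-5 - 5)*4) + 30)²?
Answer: 108900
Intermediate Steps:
o(b) = 9*b
(o((-5 - 5)*4) + 30)² = (9*((-5 - 5)*4) + 30)² = (9*(-10*4) + 30)² = (9*(-40) + 30)² = (-360 + 30)² = (-330)² = 108900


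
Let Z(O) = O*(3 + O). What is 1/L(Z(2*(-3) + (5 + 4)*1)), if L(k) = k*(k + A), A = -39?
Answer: -1/378 ≈ -0.0026455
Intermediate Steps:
L(k) = k*(-39 + k) (L(k) = k*(k - 39) = k*(-39 + k))
1/L(Z(2*(-3) + (5 + 4)*1)) = 1/(((2*(-3) + (5 + 4)*1)*(3 + (2*(-3) + (5 + 4)*1)))*(-39 + (2*(-3) + (5 + 4)*1)*(3 + (2*(-3) + (5 + 4)*1)))) = 1/(((-6 + 9*1)*(3 + (-6 + 9*1)))*(-39 + (-6 + 9*1)*(3 + (-6 + 9*1)))) = 1/(((-6 + 9)*(3 + (-6 + 9)))*(-39 + (-6 + 9)*(3 + (-6 + 9)))) = 1/((3*(3 + 3))*(-39 + 3*(3 + 3))) = 1/((3*6)*(-39 + 3*6)) = 1/(18*(-39 + 18)) = 1/(18*(-21)) = 1/(-378) = -1/378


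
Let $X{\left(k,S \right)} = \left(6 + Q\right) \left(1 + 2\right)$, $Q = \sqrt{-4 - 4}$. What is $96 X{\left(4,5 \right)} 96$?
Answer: $165888 + 55296 i \sqrt{2} \approx 1.6589 \cdot 10^{5} + 78200.0 i$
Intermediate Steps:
$Q = 2 i \sqrt{2}$ ($Q = \sqrt{-8} = 2 i \sqrt{2} \approx 2.8284 i$)
$X{\left(k,S \right)} = 18 + 6 i \sqrt{2}$ ($X{\left(k,S \right)} = \left(6 + 2 i \sqrt{2}\right) \left(1 + 2\right) = \left(6 + 2 i \sqrt{2}\right) 3 = 18 + 6 i \sqrt{2}$)
$96 X{\left(4,5 \right)} 96 = 96 \left(18 + 6 i \sqrt{2}\right) 96 = \left(1728 + 576 i \sqrt{2}\right) 96 = 165888 + 55296 i \sqrt{2}$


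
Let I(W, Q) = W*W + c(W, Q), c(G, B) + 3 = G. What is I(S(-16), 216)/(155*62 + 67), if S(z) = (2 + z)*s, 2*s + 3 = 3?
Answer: -3/9677 ≈ -0.00031001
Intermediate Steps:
c(G, B) = -3 + G
s = 0 (s = -3/2 + (1/2)*3 = -3/2 + 3/2 = 0)
S(z) = 0 (S(z) = (2 + z)*0 = 0)
I(W, Q) = -3 + W + W**2 (I(W, Q) = W*W + (-3 + W) = W**2 + (-3 + W) = -3 + W + W**2)
I(S(-16), 216)/(155*62 + 67) = (-3 + 0 + 0**2)/(155*62 + 67) = (-3 + 0 + 0)/(9610 + 67) = -3/9677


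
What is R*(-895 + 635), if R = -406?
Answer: 105560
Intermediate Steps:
R*(-895 + 635) = -406*(-895 + 635) = -406*(-260) = 105560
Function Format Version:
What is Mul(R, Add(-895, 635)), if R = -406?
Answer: 105560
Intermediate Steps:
Mul(R, Add(-895, 635)) = Mul(-406, Add(-895, 635)) = Mul(-406, -260) = 105560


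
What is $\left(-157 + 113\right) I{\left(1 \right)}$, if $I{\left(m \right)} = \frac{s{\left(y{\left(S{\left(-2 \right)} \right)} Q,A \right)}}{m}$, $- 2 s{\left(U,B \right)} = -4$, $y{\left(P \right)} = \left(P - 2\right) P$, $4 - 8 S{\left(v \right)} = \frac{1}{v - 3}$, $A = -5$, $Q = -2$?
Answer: $-88$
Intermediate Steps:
$S{\left(v \right)} = \frac{1}{2} - \frac{1}{8 \left(-3 + v\right)}$ ($S{\left(v \right)} = \frac{1}{2} - \frac{1}{8 \left(v - 3\right)} = \frac{1}{2} - \frac{1}{8 \left(-3 + v\right)}$)
$y{\left(P \right)} = P \left(-2 + P\right)$ ($y{\left(P \right)} = \left(-2 + P\right) P = P \left(-2 + P\right)$)
$s{\left(U,B \right)} = 2$ ($s{\left(U,B \right)} = \left(- \frac{1}{2}\right) \left(-4\right) = 2$)
$I{\left(m \right)} = \frac{2}{m}$
$\left(-157 + 113\right) I{\left(1 \right)} = \left(-157 + 113\right) \frac{2}{1} = - 44 \cdot 2 \cdot 1 = \left(-44\right) 2 = -88$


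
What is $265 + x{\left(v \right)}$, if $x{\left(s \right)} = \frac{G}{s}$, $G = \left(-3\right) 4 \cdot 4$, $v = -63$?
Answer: $\frac{5581}{21} \approx 265.76$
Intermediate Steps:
$G = -48$ ($G = \left(-12\right) 4 = -48$)
$x{\left(s \right)} = - \frac{48}{s}$
$265 + x{\left(v \right)} = 265 - \frac{48}{-63} = 265 - - \frac{16}{21} = 265 + \frac{16}{21} = \frac{5581}{21}$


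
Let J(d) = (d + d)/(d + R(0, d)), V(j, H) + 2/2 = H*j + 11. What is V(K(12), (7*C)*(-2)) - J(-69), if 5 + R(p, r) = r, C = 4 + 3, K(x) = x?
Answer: -166876/143 ≈ -1167.0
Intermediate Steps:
C = 7
V(j, H) = 10 + H*j (V(j, H) = -1 + (H*j + 11) = -1 + (11 + H*j) = 10 + H*j)
R(p, r) = -5 + r
J(d) = 2*d/(-5 + 2*d) (J(d) = (d + d)/(d + (-5 + d)) = (2*d)/(-5 + 2*d) = 2*d/(-5 + 2*d))
V(K(12), (7*C)*(-2)) - J(-69) = (10 + ((7*7)*(-2))*12) - 2*(-69)/(-5 + 2*(-69)) = (10 + (49*(-2))*12) - 2*(-69)/(-5 - 138) = (10 - 98*12) - 2*(-69)/(-143) = (10 - 1176) - 2*(-69)*(-1)/143 = -1166 - 1*138/143 = -1166 - 138/143 = -166876/143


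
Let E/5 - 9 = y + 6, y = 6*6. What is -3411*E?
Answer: -869805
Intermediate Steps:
y = 36
E = 255 (E = 45 + 5*(36 + 6) = 45 + 5*42 = 45 + 210 = 255)
-3411*E = -3411*255 = -869805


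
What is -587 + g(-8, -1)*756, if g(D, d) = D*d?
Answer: 5461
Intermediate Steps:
-587 + g(-8, -1)*756 = -587 - 8*(-1)*756 = -587 + 8*756 = -587 + 6048 = 5461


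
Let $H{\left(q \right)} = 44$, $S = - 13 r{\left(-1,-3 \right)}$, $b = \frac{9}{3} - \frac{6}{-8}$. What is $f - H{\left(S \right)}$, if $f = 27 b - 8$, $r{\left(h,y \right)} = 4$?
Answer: $\frac{197}{4} \approx 49.25$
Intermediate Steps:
$b = \frac{15}{4}$ ($b = 9 \cdot \frac{1}{3} - - \frac{3}{4} = 3 + \frac{3}{4} = \frac{15}{4} \approx 3.75$)
$S = -52$ ($S = \left(-13\right) 4 = -52$)
$f = \frac{373}{4}$ ($f = 27 \cdot \frac{15}{4} - 8 = \frac{405}{4} - 8 = \frac{373}{4} \approx 93.25$)
$f - H{\left(S \right)} = \frac{373}{4} - 44 = \frac{197}{4}$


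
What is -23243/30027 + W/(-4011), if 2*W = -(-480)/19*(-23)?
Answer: -535192249/762775881 ≈ -0.70164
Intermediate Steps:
W = -5520/19 (W = (-(-480)/19*(-23))/2 = (-24*(-20/19)*(-23))/2 = ((480/19)*(-23))/2 = (½)*(-11040/19) = -5520/19 ≈ -290.53)
-23243/30027 + W/(-4011) = -23243/30027 - 5520/19/(-4011) = -23243*1/30027 - 5520/19*(-1/4011) = -23243/30027 + 1840/25403 = -535192249/762775881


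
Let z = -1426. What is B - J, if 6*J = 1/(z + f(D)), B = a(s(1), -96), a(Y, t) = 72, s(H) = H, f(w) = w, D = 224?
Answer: 519265/7212 ≈ 72.000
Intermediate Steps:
B = 72
J = -1/7212 (J = 1/(6*(-1426 + 224)) = (⅙)/(-1202) = (⅙)*(-1/1202) = -1/7212 ≈ -0.00013866)
B - J = 72 - 1*(-1/7212) = 72 + 1/7212 = 519265/7212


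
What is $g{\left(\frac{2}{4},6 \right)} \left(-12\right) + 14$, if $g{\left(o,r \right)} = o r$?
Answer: $-22$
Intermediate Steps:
$g{\left(\frac{2}{4},6 \right)} \left(-12\right) + 14 = \frac{2}{4} \cdot 6 \left(-12\right) + 14 = 2 \cdot \frac{1}{4} \cdot 6 \left(-12\right) + 14 = \frac{1}{2} \cdot 6 \left(-12\right) + 14 = 3 \left(-12\right) + 14 = -36 + 14 = -22$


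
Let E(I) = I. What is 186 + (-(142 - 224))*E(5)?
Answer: 596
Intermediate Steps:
186 + (-(142 - 224))*E(5) = 186 - (142 - 224)*5 = 186 - 1*(-82)*5 = 186 + 82*5 = 186 + 410 = 596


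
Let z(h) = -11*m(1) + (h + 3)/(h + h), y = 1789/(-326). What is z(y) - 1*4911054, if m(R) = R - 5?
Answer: -17571592969/3578 ≈ -4.9110e+6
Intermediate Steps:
m(R) = -5 + R
y = -1789/326 (y = 1789*(-1/326) = -1789/326 ≈ -5.4877)
z(h) = 44 + (3 + h)/(2*h) (z(h) = -11*(-5 + 1) + (h + 3)/(h + h) = -11*(-4) + (3 + h)/((2*h)) = 44 + (3 + h)*(1/(2*h)) = 44 + (3 + h)/(2*h))
z(y) - 1*4911054 = (3 + 89*(-1789/326))/(2*(-1789/326)) - 1*4911054 = (1/2)*(-326/1789)*(3 - 159221/326) - 4911054 = (1/2)*(-326/1789)*(-158243/326) - 4911054 = 158243/3578 - 4911054 = -17571592969/3578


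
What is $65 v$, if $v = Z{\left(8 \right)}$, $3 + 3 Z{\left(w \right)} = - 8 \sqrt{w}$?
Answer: $-65 - \frac{1040 \sqrt{2}}{3} \approx -555.26$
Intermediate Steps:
$Z{\left(w \right)} = -1 - \frac{8 \sqrt{w}}{3}$ ($Z{\left(w \right)} = -1 + \frac{\left(-8\right) \sqrt{w}}{3} = -1 - \frac{8 \sqrt{w}}{3}$)
$v = -1 - \frac{16 \sqrt{2}}{3}$ ($v = -1 - \frac{8 \sqrt{8}}{3} = -1 - \frac{8 \cdot 2 \sqrt{2}}{3} = -1 - \frac{16 \sqrt{2}}{3} \approx -8.5425$)
$65 v = 65 \left(-1 - \frac{16 \sqrt{2}}{3}\right) = -65 - \frac{1040 \sqrt{2}}{3}$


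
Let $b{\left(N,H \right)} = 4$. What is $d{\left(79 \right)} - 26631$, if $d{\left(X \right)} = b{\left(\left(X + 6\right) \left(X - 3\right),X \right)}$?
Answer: $-26627$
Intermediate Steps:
$d{\left(X \right)} = 4$
$d{\left(79 \right)} - 26631 = 4 - 26631 = -26627$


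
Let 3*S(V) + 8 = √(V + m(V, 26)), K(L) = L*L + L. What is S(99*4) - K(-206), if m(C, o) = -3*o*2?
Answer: -126698/3 + 4*√15/3 ≈ -42228.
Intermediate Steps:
K(L) = L + L² (K(L) = L² + L = L + L²)
m(C, o) = -6*o
S(V) = -8/3 + √(-156 + V)/3 (S(V) = -8/3 + √(V - 6*26)/3 = -8/3 + √(V - 156)/3 = -8/3 + √(-156 + V)/3)
S(99*4) - K(-206) = (-8/3 + √(-156 + 99*4)/3) - (-206)*(1 - 206) = (-8/3 + √(-156 + 396)/3) - (-206)*(-205) = (-8/3 + √240/3) - 1*42230 = (-8/3 + (4*√15)/3) - 42230 = (-8/3 + 4*√15/3) - 42230 = -126698/3 + 4*√15/3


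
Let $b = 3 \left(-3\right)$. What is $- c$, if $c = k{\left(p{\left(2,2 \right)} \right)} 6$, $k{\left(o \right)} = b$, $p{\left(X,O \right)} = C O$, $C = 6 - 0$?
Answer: $54$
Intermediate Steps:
$C = 6$ ($C = 6 + 0 = 6$)
$b = -9$
$p{\left(X,O \right)} = 6 O$
$k{\left(o \right)} = -9$
$c = -54$ ($c = \left(-9\right) 6 = -54$)
$- c = \left(-1\right) \left(-54\right) = 54$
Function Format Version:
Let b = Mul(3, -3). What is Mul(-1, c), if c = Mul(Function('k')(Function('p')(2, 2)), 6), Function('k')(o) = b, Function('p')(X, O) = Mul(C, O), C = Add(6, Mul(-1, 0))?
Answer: 54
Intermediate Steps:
C = 6 (C = Add(6, 0) = 6)
b = -9
Function('p')(X, O) = Mul(6, O)
Function('k')(o) = -9
c = -54 (c = Mul(-9, 6) = -54)
Mul(-1, c) = Mul(-1, -54) = 54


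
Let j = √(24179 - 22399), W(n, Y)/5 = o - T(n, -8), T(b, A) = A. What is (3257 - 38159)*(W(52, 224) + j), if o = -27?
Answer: 3315690 - 69804*√445 ≈ 1.8432e+6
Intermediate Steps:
W(n, Y) = -95 (W(n, Y) = 5*(-27 - 1*(-8)) = 5*(-27 + 8) = 5*(-19) = -95)
j = 2*√445 (j = √1780 = 2*√445 ≈ 42.190)
(3257 - 38159)*(W(52, 224) + j) = (3257 - 38159)*(-95 + 2*√445) = -34902*(-95 + 2*√445) = 3315690 - 69804*√445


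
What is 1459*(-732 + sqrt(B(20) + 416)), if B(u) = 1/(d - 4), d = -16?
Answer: -1067988 + 1459*sqrt(41595)/10 ≈ -1.0382e+6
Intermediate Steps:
B(u) = -1/20 (B(u) = 1/(-16 - 4) = 1/(-20) = -1/20)
1459*(-732 + sqrt(B(20) + 416)) = 1459*(-732 + sqrt(-1/20 + 416)) = 1459*(-732 + sqrt(8319/20)) = 1459*(-732 + sqrt(41595)/10) = -1067988 + 1459*sqrt(41595)/10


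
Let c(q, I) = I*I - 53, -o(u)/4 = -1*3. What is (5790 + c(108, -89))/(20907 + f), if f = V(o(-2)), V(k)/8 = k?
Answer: 13658/21003 ≈ 0.65029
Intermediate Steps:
o(u) = 12 (o(u) = -(-4)*3 = -4*(-3) = 12)
V(k) = 8*k
f = 96 (f = 8*12 = 96)
c(q, I) = -53 + I² (c(q, I) = I² - 53 = -53 + I²)
(5790 + c(108, -89))/(20907 + f) = (5790 + (-53 + (-89)²))/(20907 + 96) = (5790 + (-53 + 7921))/21003 = (5790 + 7868)*(1/21003) = 13658*(1/21003) = 13658/21003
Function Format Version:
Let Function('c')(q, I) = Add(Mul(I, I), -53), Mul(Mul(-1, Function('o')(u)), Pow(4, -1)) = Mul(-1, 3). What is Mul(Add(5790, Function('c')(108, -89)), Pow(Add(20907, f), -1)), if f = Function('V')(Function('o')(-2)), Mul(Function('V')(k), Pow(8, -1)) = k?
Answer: Rational(13658, 21003) ≈ 0.65029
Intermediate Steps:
Function('o')(u) = 12 (Function('o')(u) = Mul(-4, Mul(-1, 3)) = Mul(-4, -3) = 12)
Function('V')(k) = Mul(8, k)
f = 96 (f = Mul(8, 12) = 96)
Function('c')(q, I) = Add(-53, Pow(I, 2)) (Function('c')(q, I) = Add(Pow(I, 2), -53) = Add(-53, Pow(I, 2)))
Mul(Add(5790, Function('c')(108, -89)), Pow(Add(20907, f), -1)) = Mul(Add(5790, Add(-53, Pow(-89, 2))), Pow(Add(20907, 96), -1)) = Mul(Add(5790, Add(-53, 7921)), Pow(21003, -1)) = Mul(Add(5790, 7868), Rational(1, 21003)) = Mul(13658, Rational(1, 21003)) = Rational(13658, 21003)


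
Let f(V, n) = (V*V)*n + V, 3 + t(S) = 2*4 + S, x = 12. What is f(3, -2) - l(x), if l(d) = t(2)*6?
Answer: -57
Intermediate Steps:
t(S) = 5 + S (t(S) = -3 + (2*4 + S) = -3 + (8 + S) = 5 + S)
l(d) = 42 (l(d) = (5 + 2)*6 = 7*6 = 42)
f(V, n) = V + n*V² (f(V, n) = V²*n + V = n*V² + V = V + n*V²)
f(3, -2) - l(x) = 3*(1 + 3*(-2)) - 1*42 = 3*(1 - 6) - 42 = 3*(-5) - 42 = -15 - 42 = -57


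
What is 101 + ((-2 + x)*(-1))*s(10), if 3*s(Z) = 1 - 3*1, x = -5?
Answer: 289/3 ≈ 96.333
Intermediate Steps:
s(Z) = -⅔ (s(Z) = (1 - 3*1)/3 = (1 - 3)/3 = (⅓)*(-2) = -⅔)
101 + ((-2 + x)*(-1))*s(10) = 101 + ((-2 - 5)*(-1))*(-⅔) = 101 - 7*(-1)*(-⅔) = 101 + 7*(-⅔) = 101 - 14/3 = 289/3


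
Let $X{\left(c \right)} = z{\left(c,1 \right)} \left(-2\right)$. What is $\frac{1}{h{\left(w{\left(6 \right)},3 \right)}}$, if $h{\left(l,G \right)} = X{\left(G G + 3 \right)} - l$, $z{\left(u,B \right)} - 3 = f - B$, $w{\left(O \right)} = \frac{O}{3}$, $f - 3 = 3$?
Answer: $- \frac{1}{18} \approx -0.055556$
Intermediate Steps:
$f = 6$ ($f = 3 + 3 = 6$)
$w{\left(O \right)} = \frac{O}{3}$ ($w{\left(O \right)} = O \frac{1}{3} = \frac{O}{3}$)
$z{\left(u,B \right)} = 9 - B$ ($z{\left(u,B \right)} = 3 - \left(-6 + B\right) = 9 - B$)
$X{\left(c \right)} = -16$ ($X{\left(c \right)} = \left(9 - 1\right) \left(-2\right) = 8 \left(-2\right) = -16$)
$h{\left(l,G \right)} = -16 - l$
$\frac{1}{h{\left(w{\left(6 \right)},3 \right)}} = \frac{1}{-16 - \frac{1}{3} \cdot 6} = \frac{1}{-16 - 2} = \frac{1}{-18} = - \frac{1}{18}$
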